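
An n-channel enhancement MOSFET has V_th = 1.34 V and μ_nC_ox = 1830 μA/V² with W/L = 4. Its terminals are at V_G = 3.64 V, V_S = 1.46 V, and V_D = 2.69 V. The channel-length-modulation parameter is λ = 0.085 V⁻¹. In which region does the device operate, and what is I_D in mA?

Saturation; I_D = 2.85 mA

V_GS = V_G − V_S = 3.64 − 1.46 = 2.18 V; V_DS = V_D − V_S = 2.69 − 1.46 = 1.23 V.
k_n = μ_nC_ox · (W/L) = 7.32 mA/V².
V_ov = V_GS − V_th = 2.18 − 1.34 = 0.84 V.
Since V_DS = 1.23 V ≥ V_ov = 0.84 V, the device is in saturation.
I_D = ½ k_n V_ov² (1 + λ V_DS) = 0.5 × 7.32 × 0.84² × (1 + 0.085 × 1.23) = 2.85 mA.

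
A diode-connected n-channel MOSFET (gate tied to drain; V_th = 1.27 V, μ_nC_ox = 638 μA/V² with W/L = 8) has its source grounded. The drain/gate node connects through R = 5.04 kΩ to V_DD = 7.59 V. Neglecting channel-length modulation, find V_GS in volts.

V_GS = 1.93 V

With gate tied to drain, V_GS = V_DS ≥ V_GS − V_th, so the device is in saturation.
k_n = μ_nC_ox · (W/L) = 5.104 mA/V².
KCL at the drain: ½ k_n (V_GS − V_th)² = (V_DD − V_GS)/R.
Let x = V_GS − 1.27. Then 12.9 x² + x − 6.32 = 0, giving x = 0.663 V (positive root), so V_GS = 1.93 V.
I_D = (V_DD − V_GS)/R = (7.59 − 1.93) / 5.04 = 1.12 mA.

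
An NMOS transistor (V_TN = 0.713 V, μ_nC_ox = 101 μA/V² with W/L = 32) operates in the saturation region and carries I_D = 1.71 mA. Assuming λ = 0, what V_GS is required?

k_n = μ_nC_ox · (W/L) = 3.232 mA/V².
In saturation I_D = ½ k_n (V_GS − V_TN)², so V_GS − V_TN = √(2 I_D / k_n) = √(2 × 1.71 / 3.232) = 1.03 V.
V_GS = 0.713 + 1.03 = 1.74 V.

V_GS = 1.74 V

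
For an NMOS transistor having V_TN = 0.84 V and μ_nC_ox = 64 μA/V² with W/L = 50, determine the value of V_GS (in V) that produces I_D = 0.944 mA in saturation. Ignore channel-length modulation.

k_n = μ_nC_ox · (W/L) = 3.2 mA/V².
In saturation I_D = ½ k_n (V_GS − V_TN)², so V_GS − V_TN = √(2 I_D / k_n) = √(2 × 0.944 / 3.2) = 0.768 V.
V_GS = 0.84 + 0.768 = 1.61 V.

V_GS = 1.61 V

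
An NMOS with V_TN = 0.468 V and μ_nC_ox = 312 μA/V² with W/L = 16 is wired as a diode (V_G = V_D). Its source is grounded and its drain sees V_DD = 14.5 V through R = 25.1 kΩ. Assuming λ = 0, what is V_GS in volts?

V_GS = 0.933 V

With gate tied to drain, V_GS = V_DS ≥ V_GS − V_TN, so the device is in saturation.
k_n = μ_nC_ox · (W/L) = 4.992 mA/V².
KCL at the drain: ½ k_n (V_GS − V_TN)² = (V_DD − V_GS)/R.
Let x = V_GS − 0.468. Then 62.6 x² + x − 14.03 = 0, giving x = 0.465 V (positive root), so V_GS = 0.933 V.
I_D = (V_DD − V_GS)/R = (14.5 − 0.933) / 25.1 = 0.541 mA.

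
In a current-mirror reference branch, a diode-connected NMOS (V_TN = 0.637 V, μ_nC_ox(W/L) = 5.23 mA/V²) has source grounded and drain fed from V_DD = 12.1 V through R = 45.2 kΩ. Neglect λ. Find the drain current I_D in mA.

With gate tied to drain, V_GS = V_DS ≥ V_GS − V_TN, so the device is in saturation.
KCL at the drain: ½ k_n (V_GS − V_TN)² = (V_DD − V_GS)/R.
Let x = V_GS − 0.637. Then 118 x² + x − 11.46 = 0, giving x = 0.307 V (positive root), so V_GS = 0.944 V.
I_D = (V_DD − V_GS)/R = (12.1 − 0.944) / 45.2 = 0.247 mA.

I_D = 0.247 mA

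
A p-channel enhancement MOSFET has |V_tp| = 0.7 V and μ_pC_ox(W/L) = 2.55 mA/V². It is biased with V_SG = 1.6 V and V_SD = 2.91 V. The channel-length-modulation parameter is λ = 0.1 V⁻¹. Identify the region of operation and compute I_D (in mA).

V_ov = V_SG − |V_tp| = 1.6 − 0.7 = 0.9 V.
Since V_SD = 2.91 V ≥ V_ov = 0.9 V, the device is in saturation.
I_D = ½ k_p V_ov² (1 + λ V_SD) = 0.5 × 2.55 × 0.9² × (1 + 0.1 × 2.91) = 1.33 mA.

Saturation; I_D = 1.33 mA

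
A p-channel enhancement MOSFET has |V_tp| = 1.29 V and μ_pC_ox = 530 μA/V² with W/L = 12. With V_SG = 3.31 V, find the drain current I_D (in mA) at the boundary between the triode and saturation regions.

At the boundary V_SD = V_ov = V_SG − |V_tp| = 3.31 − 1.29 = 2.02 V.
k_p = μ_pC_ox · (W/L) = 6.36 mA/V².
I_D = ½ k_p V_ov² = 0.5 × 6.36 × 2.02² = 13 mA.

I_D = 13.0 mA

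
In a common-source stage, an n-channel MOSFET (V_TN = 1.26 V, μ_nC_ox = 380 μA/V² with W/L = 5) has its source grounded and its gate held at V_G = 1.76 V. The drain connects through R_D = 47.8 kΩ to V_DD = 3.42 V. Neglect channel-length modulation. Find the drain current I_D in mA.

I_D = 0.0699 mA

V_GS = V_G = 1.76 V, so V_ov = 1.76 − 1.26 = 0.5 V.
k_n = μ_nC_ox · (W/L) = 1.9 mA/V².
Assume saturation: I_D = ½ k_n V_ov² = 0.5 × 1.9 × 0.5² = 0.237 mA, giving V_DS = V_DD − I_D R_D = 3.42 − 0.237 × 47.8 = -7.93 V.
But -7.93 V < V_ov = 0.5 V, so the device is actually in triode.
In triode I_D = k_n[V_ov V_DS − ½ V_DS²] and I_D = (V_DD − V_DS)/R_D. Equating: 45.4 V_DS² − 46.41 V_DS + 3.42 = 0, giving V_DS = 0.0799 V (the root below V_ov).
I_D = (3.42 − 0.0799) / 47.8 = 0.0699 mA.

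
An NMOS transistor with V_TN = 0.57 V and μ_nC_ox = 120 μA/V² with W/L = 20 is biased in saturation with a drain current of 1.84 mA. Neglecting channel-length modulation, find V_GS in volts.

k_n = μ_nC_ox · (W/L) = 2.4 mA/V².
In saturation I_D = ½ k_n (V_GS − V_TN)², so V_GS − V_TN = √(2 I_D / k_n) = √(2 × 1.84 / 2.4) = 1.24 V.
V_GS = 0.57 + 1.24 = 1.81 V.

V_GS = 1.81 V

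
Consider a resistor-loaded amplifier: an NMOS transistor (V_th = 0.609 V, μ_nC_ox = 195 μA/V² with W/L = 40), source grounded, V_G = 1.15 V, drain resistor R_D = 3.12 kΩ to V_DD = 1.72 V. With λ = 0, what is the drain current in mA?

I_D = 0.507 mA

V_GS = V_G = 1.15 V, so V_ov = 1.15 − 0.609 = 0.541 V.
k_n = μ_nC_ox · (W/L) = 7.8 mA/V².
Assume saturation: I_D = ½ k_n V_ov² = 0.5 × 7.8 × 0.541² = 1.14 mA, giving V_DS = V_DD − I_D R_D = 1.72 − 1.14 × 3.12 = -1.84 V.
But -1.84 V < V_ov = 0.541 V, so the device is actually in triode.
In triode I_D = k_n[V_ov V_DS − ½ V_DS²] and I_D = (V_DD − V_DS)/R_D. Equating: 12.2 V_DS² − 14.17 V_DS + 1.72 = 0, giving V_DS = 0.138 V (the root below V_ov).
I_D = (1.72 − 0.138) / 3.12 = 0.507 mA.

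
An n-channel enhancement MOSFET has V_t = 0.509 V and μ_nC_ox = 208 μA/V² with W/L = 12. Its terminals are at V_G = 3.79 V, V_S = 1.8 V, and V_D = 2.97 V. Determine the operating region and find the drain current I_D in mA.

Triode; I_D = 2.62 mA

V_GS = V_G − V_S = 3.79 − 1.8 = 1.99 V; V_DS = V_D − V_S = 2.97 − 1.8 = 1.17 V.
k_n = μ_nC_ox · (W/L) = 2.496 mA/V².
V_ov = V_GS − V_t = 1.99 − 0.509 = 1.48 V.
Since V_DS = 1.17 V < V_ov = 1.48 V, the device is in the triode region.
I_D = k_n [V_ov · V_DS − ½ V_DS²] = 2.496 × [1.48 × 1.17 − 0.5 × 1.17²] = 2.62 mA.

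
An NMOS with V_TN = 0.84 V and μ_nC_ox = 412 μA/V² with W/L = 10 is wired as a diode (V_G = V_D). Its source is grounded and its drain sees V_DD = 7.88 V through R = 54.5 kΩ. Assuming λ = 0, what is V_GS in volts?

With gate tied to drain, V_GS = V_DS ≥ V_GS − V_TN, so the device is in saturation.
k_n = μ_nC_ox · (W/L) = 4.12 mA/V².
KCL at the drain: ½ k_n (V_GS − V_TN)² = (V_DD − V_GS)/R.
Let x = V_GS − 0.84. Then 112 x² + x − 7.04 = 0, giving x = 0.246 V (positive root), so V_GS = 1.09 V.
I_D = (V_DD − V_GS)/R = (7.88 − 1.09) / 54.5 = 0.125 mA.

V_GS = 1.09 V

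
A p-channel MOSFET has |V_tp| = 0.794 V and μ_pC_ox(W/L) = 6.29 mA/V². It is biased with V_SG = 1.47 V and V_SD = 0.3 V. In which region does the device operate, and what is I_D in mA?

Triode; I_D = 0.993 mA

V_ov = V_SG − |V_tp| = 1.47 − 0.794 = 0.676 V.
Since V_SD = 0.3 V < V_ov = 0.676 V, the device is in the triode region.
I_D = k_p [V_ov · V_SD − ½ V_SD²] = 6.29 × [0.676 × 0.3 − 0.5 × 0.3²] = 0.993 mA.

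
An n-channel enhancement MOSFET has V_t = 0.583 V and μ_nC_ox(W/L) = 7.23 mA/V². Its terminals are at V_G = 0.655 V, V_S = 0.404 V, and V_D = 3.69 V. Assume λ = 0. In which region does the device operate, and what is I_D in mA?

V_GS = V_G − V_S = 0.655 − 0.404 = 0.251 V; V_DS = V_D − V_S = 3.69 − 0.404 = 3.29 V.
V_GS = 0.251 V < V_t = 0.583 V, so the transistor is in cutoff.

Cutoff; I_D = 0 mA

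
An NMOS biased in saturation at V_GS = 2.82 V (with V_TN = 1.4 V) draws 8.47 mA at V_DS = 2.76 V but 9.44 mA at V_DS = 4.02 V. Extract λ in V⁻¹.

λ = 0.121 V⁻¹

With V_GS fixed, I_D ∝ (1 + λ V_DS) in saturation, so I_D2/I_D1 = (1 + λ V_DS2)/(1 + λ V_DS1).
9.44/8.47 = 1.115 = (1 + 4.02 λ)/(1 + 2.76 λ).
Solving: λ (I_D1 V_DS2 − I_D2 V_DS1) = I_D2 − I_D1, so λ = (9.44 − 8.47) / (8.47 × 4.02 − 9.44 × 2.76) = 0.97 / 8 = 0.121 V⁻¹.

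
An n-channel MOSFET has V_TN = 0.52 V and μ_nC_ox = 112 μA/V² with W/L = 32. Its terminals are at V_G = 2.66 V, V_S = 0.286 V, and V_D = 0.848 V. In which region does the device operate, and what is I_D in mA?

V_GS = V_G − V_S = 2.66 − 0.286 = 2.37 V; V_DS = V_D − V_S = 0.848 − 0.286 = 0.562 V.
k_n = μ_nC_ox · (W/L) = 3.584 mA/V².
V_ov = V_GS − V_TN = 2.37 − 0.52 = 1.85 V.
Since V_DS = 0.562 V < V_ov = 1.85 V, the device is in the triode region.
I_D = k_n [V_ov · V_DS − ½ V_DS²] = 3.584 × [1.85 × 0.562 − 0.5 × 0.562²] = 3.17 mA.

Triode; I_D = 3.17 mA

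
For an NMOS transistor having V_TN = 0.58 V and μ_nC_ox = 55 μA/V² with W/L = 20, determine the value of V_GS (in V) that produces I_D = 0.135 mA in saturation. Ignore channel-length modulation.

k_n = μ_nC_ox · (W/L) = 1.1 mA/V².
In saturation I_D = ½ k_n (V_GS − V_TN)², so V_GS − V_TN = √(2 I_D / k_n) = √(2 × 0.135 / 1.1) = 0.495 V.
V_GS = 0.58 + 0.495 = 1.08 V.

V_GS = 1.08 V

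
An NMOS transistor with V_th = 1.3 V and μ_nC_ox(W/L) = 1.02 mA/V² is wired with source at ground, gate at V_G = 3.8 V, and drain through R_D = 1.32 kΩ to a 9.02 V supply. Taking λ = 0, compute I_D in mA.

V_GS = V_G = 3.8 V, so V_ov = 3.8 − 1.3 = 2.5 V.
Assume saturation: I_D = ½ k_n V_ov² = 0.5 × 1.02 × 2.5² = 3.19 mA, giving V_DS = V_DD − I_D R_D = 9.02 − 3.19 × 1.32 = 4.81 V.
V_DS = 4.81 V ≥ V_ov = 2.5 V, confirming saturation.

I_D = 3.19 mA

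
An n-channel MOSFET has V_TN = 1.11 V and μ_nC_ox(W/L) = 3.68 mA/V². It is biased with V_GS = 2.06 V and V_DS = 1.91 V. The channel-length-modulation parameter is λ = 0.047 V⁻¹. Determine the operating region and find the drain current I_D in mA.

Saturation; I_D = 1.81 mA

V_ov = V_GS − V_TN = 2.06 − 1.11 = 0.95 V.
Since V_DS = 1.91 V ≥ V_ov = 0.95 V, the device is in saturation.
I_D = ½ k_n V_ov² (1 + λ V_DS) = 0.5 × 3.68 × 0.95² × (1 + 0.047 × 1.91) = 1.81 mA.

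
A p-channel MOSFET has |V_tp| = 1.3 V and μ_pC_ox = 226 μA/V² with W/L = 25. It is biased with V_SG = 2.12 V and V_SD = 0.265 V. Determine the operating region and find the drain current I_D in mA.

Triode; I_D = 1.03 mA

k_p = μ_pC_ox · (W/L) = 5.65 mA/V².
V_ov = V_SG − |V_tp| = 2.12 − 1.3 = 0.82 V.
Since V_SD = 0.265 V < V_ov = 0.82 V, the device is in the triode region.
I_D = k_p [V_ov · V_SD − ½ V_SD²] = 5.65 × [0.82 × 0.265 − 0.5 × 0.265²] = 1.03 mA.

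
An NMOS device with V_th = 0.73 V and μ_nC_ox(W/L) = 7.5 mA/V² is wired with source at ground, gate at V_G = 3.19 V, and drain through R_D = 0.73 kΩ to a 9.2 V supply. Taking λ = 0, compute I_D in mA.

V_GS = V_G = 3.19 V, so V_ov = 3.19 − 0.73 = 2.46 V.
Assume saturation: I_D = ½ k_n V_ov² = 0.5 × 7.5 × 2.46² = 22.7 mA, giving V_DS = V_DD − I_D R_D = 9.2 − 22.7 × 0.73 = -7.37 V.
But -7.37 V < V_ov = 2.46 V, so the device is actually in triode.
In triode I_D = k_n[V_ov V_DS − ½ V_DS²] and I_D = (V_DD − V_DS)/R_D. Equating: 2.74 V_DS² − 14.47 V_DS + 9.2 = 0, giving V_DS = 0.739 V (the root below V_ov).
I_D = (9.2 − 0.739) / 0.73 = 11.6 mA.

I_D = 11.6 mA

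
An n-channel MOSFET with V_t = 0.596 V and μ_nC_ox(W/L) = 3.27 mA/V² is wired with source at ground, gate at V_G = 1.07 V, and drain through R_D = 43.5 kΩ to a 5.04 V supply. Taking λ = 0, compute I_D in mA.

V_GS = V_G = 1.07 V, so V_ov = 1.07 − 0.596 = 0.474 V.
Assume saturation: I_D = ½ k_n V_ov² = 0.5 × 3.27 × 0.474² = 0.367 mA, giving V_DS = V_DD − I_D R_D = 5.04 − 0.367 × 43.5 = -10.9 V.
But -10.9 V < V_ov = 0.474 V, so the device is actually in triode.
In triode I_D = k_n[V_ov V_DS − ½ V_DS²] and I_D = (V_DD − V_DS)/R_D. Equating: 71.1 V_DS² − 68.42 V_DS + 5.04 = 0, giving V_DS = 0.0804 V (the root below V_ov).
I_D = (5.04 − 0.0804) / 43.5 = 0.114 mA.

I_D = 0.114 mA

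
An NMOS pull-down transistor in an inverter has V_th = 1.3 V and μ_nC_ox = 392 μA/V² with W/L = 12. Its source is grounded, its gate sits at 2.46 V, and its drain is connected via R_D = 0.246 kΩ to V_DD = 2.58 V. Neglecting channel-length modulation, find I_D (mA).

I_D = 3.16 mA

V_GS = V_G = 2.46 V, so V_ov = 2.46 − 1.3 = 1.16 V.
k_n = μ_nC_ox · (W/L) = 4.704 mA/V².
Assume saturation: I_D = ½ k_n V_ov² = 0.5 × 4.704 × 1.16² = 3.16 mA, giving V_DS = V_DD − I_D R_D = 2.58 − 3.16 × 0.246 = 1.8 V.
V_DS = 1.8 V ≥ V_ov = 1.16 V, confirming saturation.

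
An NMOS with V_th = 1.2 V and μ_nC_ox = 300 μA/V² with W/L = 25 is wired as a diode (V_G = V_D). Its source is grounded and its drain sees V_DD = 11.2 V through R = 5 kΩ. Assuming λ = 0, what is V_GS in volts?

With gate tied to drain, V_GS = V_DS ≥ V_GS − V_th, so the device is in saturation.
k_n = μ_nC_ox · (W/L) = 7.5 mA/V².
KCL at the drain: ½ k_n (V_GS − V_th)² = (V_DD − V_GS)/R.
Let x = V_GS − 1.2. Then 18.8 x² + x − 10 = 0, giving x = 0.704 V (positive root), so V_GS = 1.9 V.
I_D = (V_DD − V_GS)/R = (11.2 − 1.9) / 5 = 1.86 mA.

V_GS = 1.90 V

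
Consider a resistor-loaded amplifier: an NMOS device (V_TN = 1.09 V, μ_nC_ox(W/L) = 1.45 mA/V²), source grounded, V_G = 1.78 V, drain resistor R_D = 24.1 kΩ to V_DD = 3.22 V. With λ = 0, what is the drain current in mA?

V_GS = V_G = 1.78 V, so V_ov = 1.78 − 1.09 = 0.69 V.
Assume saturation: I_D = ½ k_n V_ov² = 0.5 × 1.45 × 0.69² = 0.345 mA, giving V_DS = V_DD − I_D R_D = 3.22 − 0.345 × 24.1 = -5.1 V.
But -5.1 V < V_ov = 0.69 V, so the device is actually in triode.
In triode I_D = k_n[V_ov V_DS − ½ V_DS²] and I_D = (V_DD − V_DS)/R_D. Equating: 17.5 V_DS² − 25.11 V_DS + 3.22 = 0, giving V_DS = 0.142 V (the root below V_ov).
I_D = (3.22 − 0.142) / 24.1 = 0.128 mA.

I_D = 0.128 mA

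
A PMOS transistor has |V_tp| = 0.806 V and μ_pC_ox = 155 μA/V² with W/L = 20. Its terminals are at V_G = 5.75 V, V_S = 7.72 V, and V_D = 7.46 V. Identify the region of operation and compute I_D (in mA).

V_SG = V_S − V_G = 7.72 − 5.75 = 1.97 V; V_SD = V_S − V_D = 7.72 − 7.46 = 0.26 V.
k_p = μ_pC_ox · (W/L) = 3.1 mA/V².
V_ov = V_SG − |V_tp| = 1.97 − 0.806 = 1.16 V.
Since V_SD = 0.26 V < V_ov = 1.16 V, the device is in the triode region.
I_D = k_p [V_ov · V_SD − ½ V_SD²] = 3.1 × [1.16 × 0.26 − 0.5 × 0.26²] = 0.833 mA.

Triode; I_D = 0.833 mA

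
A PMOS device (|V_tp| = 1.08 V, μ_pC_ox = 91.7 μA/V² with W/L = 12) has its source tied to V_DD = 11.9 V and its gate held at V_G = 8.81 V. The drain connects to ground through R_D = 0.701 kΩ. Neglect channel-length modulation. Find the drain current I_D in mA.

V_SG = V_DD − V_G = 11.9 − 8.81 = 3.09 V, so V_ov = 3.09 − 1.08 = 2.01 V.
k_p = μ_pC_ox · (W/L) = 1.1 mA/V².
Assume saturation: I_D = ½ k_p V_ov² = 0.5 × 1.1 × 2.01² = 2.22 mA, giving V_SD = V_DD − I_D R_D = 11.9 − 2.22 × 0.701 = 10.3 V.
V_SD = 10.3 V ≥ V_ov = 2.01 V, confirming saturation.

I_D = 2.22 mA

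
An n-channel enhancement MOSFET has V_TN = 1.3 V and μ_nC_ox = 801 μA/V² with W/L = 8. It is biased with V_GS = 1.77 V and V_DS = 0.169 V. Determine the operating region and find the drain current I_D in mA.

k_n = μ_nC_ox · (W/L) = 6.408 mA/V².
V_ov = V_GS − V_TN = 1.77 − 1.3 = 0.47 V.
Since V_DS = 0.169 V < V_ov = 0.47 V, the device is in the triode region.
I_D = k_n [V_ov · V_DS − ½ V_DS²] = 6.408 × [0.47 × 0.169 − 0.5 × 0.169²] = 0.417 mA.

Triode; I_D = 0.417 mA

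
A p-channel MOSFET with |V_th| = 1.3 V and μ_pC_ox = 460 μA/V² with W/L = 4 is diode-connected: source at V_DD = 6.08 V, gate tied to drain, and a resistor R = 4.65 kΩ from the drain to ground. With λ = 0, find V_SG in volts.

V_SG = 2.25 V

With gate tied to drain, V_SG = V_SD ≥ V_SG − |V_th|, so the device is in saturation.
k_p = μ_pC_ox · (W/L) = 1.84 mA/V².
KCL at the drain: ½ k_p (V_SG − |V_th|)² = (V_DD − V_SG)/R.
Let x = V_SG − 1.3. Then 4.28 x² + x − 4.78 = 0, giving x = 0.947 V (positive root), so V_SG = 2.25 V.
I_D = (V_DD − V_SG)/R = (6.08 − 2.25) / 4.65 = 0.824 mA.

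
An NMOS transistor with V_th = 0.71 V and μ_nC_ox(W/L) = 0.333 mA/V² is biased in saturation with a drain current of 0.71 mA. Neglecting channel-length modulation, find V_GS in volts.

In saturation I_D = ½ k_n (V_GS − V_th)², so V_GS − V_th = √(2 I_D / k_n) = √(2 × 0.71 / 0.333) = 2.07 V.
V_GS = 0.71 + 2.07 = 2.78 V.

V_GS = 2.78 V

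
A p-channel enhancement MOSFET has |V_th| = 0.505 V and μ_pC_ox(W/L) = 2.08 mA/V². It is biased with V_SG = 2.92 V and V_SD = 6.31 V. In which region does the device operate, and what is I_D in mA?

Saturation; I_D = 6.07 mA

V_ov = V_SG − |V_th| = 2.92 − 0.505 = 2.42 V.
Since V_SD = 6.31 V ≥ V_ov = 2.42 V, the device is in saturation.
I_D = ½ k_p V_ov² = 0.5 × 2.08 × 2.42² = 6.07 mA.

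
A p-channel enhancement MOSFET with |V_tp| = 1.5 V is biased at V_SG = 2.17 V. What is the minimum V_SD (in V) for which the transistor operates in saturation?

V_SD,sat = 0.670 V

The boundary between triode and saturation is V_SD = V_SG − |V_tp| = V_ov.
V_ov = 2.17 − 1.5 = 0.67 V.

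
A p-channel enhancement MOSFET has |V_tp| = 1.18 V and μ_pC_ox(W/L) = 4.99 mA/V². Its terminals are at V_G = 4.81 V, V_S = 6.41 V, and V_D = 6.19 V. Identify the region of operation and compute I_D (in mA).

Triode; I_D = 0.340 mA

V_SG = V_S − V_G = 6.41 − 4.81 = 1.6 V; V_SD = V_S − V_D = 6.41 − 6.19 = 0.22 V.
V_ov = V_SG − |V_tp| = 1.6 − 1.18 = 0.42 V.
Since V_SD = 0.22 V < V_ov = 0.42 V, the device is in the triode region.
I_D = k_p [V_ov · V_SD − ½ V_SD²] = 4.99 × [0.42 × 0.22 − 0.5 × 0.22²] = 0.34 mA.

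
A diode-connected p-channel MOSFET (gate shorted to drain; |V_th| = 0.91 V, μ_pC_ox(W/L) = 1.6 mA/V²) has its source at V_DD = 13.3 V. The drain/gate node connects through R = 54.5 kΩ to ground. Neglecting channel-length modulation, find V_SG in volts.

With gate tied to drain, V_SG = V_SD ≥ V_SG − |V_th|, so the device is in saturation.
KCL at the drain: ½ k_p (V_SG − |V_th|)² = (V_DD − V_SG)/R.
Let x = V_SG − 0.91. Then 43.6 x² + x − 12.39 = 0, giving x = 0.522 V (positive root), so V_SG = 1.43 V.
I_D = (V_DD − V_SG)/R = (13.3 − 1.43) / 54.5 = 0.218 mA.

V_SG = 1.43 V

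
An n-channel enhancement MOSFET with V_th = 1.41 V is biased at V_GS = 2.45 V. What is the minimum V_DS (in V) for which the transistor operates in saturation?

V_DS,sat = 1.04 V

The boundary between triode and saturation is V_DS = V_GS − V_th = V_ov.
V_ov = 2.45 − 1.41 = 1.04 V.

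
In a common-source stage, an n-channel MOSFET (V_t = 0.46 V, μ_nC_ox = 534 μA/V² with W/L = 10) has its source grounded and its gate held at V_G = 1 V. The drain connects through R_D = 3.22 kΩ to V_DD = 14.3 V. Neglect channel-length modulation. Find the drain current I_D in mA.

V_GS = V_G = 1 V, so V_ov = 1 − 0.46 = 0.54 V.
k_n = μ_nC_ox · (W/L) = 5.34 mA/V².
Assume saturation: I_D = ½ k_n V_ov² = 0.5 × 5.34 × 0.54² = 0.779 mA, giving V_DS = V_DD − I_D R_D = 14.3 − 0.779 × 3.22 = 11.8 V.
V_DS = 11.8 V ≥ V_ov = 0.54 V, confirming saturation.

I_D = 0.779 mA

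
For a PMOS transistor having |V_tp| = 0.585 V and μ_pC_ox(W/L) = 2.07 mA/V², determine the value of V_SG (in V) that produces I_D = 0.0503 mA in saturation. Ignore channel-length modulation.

In saturation I_D = ½ k_p (V_SG − |V_tp|)², so V_SG − |V_tp| = √(2 I_D / k_p) = √(2 × 0.0503 / 2.07) = 0.22 V.
V_SG = 0.585 + 0.22 = 0.805 V.

V_SG = 0.805 V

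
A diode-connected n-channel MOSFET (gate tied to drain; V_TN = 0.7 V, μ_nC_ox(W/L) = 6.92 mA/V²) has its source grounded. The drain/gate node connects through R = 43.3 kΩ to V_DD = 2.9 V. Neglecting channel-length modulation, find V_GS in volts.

With gate tied to drain, V_GS = V_DS ≥ V_GS − V_TN, so the device is in saturation.
KCL at the drain: ½ k_n (V_GS − V_TN)² = (V_DD − V_GS)/R.
Let x = V_GS − 0.7. Then 150 x² + x − 2.2 = 0, giving x = 0.118 V (positive root), so V_GS = 0.818 V.
I_D = (V_DD − V_GS)/R = (2.9 − 0.818) / 43.3 = 0.0481 mA.

V_GS = 0.818 V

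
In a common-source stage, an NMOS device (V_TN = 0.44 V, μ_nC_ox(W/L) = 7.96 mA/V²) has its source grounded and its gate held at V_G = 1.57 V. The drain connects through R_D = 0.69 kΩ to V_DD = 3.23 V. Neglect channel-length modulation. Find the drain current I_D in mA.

V_GS = V_G = 1.57 V, so V_ov = 1.57 − 0.44 = 1.13 V.
Assume saturation: I_D = ½ k_n V_ov² = 0.5 × 7.96 × 1.13² = 5.08 mA, giving V_DS = V_DD − I_D R_D = 3.23 − 5.08 × 0.69 = -0.277 V.
But -0.277 V < V_ov = 1.13 V, so the device is actually in triode.
In triode I_D = k_n[V_ov V_DS − ½ V_DS²] and I_D = (V_DD − V_DS)/R_D. Equating: 2.75 V_DS² − 7.206 V_DS + 3.23 = 0, giving V_DS = 0.574 V (the root below V_ov).
I_D = (3.23 − 0.574) / 0.69 = 3.85 mA.

I_D = 3.85 mA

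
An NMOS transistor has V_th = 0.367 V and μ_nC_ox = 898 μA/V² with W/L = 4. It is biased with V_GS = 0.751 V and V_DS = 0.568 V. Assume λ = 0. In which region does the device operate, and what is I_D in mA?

k_n = μ_nC_ox · (W/L) = 3.592 mA/V².
V_ov = V_GS − V_th = 0.751 − 0.367 = 0.384 V.
Since V_DS = 0.568 V ≥ V_ov = 0.384 V, the device is in saturation.
I_D = ½ k_n V_ov² = 0.5 × 3.592 × 0.384² = 0.265 mA.

Saturation; I_D = 0.265 mA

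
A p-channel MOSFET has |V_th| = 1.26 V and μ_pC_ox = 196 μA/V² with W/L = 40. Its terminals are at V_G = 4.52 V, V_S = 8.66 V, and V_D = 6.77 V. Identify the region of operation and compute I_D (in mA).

Triode; I_D = 28.7 mA

V_SG = V_S − V_G = 8.66 − 4.52 = 4.14 V; V_SD = V_S − V_D = 8.66 − 6.77 = 1.89 V.
k_p = μ_pC_ox · (W/L) = 7.84 mA/V².
V_ov = V_SG − |V_th| = 4.14 − 1.26 = 2.88 V.
Since V_SD = 1.89 V < V_ov = 2.88 V, the device is in the triode region.
I_D = k_p [V_ov · V_SD − ½ V_SD²] = 7.84 × [2.88 × 1.89 − 0.5 × 1.89²] = 28.7 mA.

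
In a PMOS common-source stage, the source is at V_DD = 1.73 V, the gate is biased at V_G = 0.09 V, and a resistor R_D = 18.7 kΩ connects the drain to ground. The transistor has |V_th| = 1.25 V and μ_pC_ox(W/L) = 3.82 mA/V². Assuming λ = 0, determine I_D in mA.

V_SG = V_DD − V_G = 1.73 − 0.09 = 1.64 V, so V_ov = 1.64 − 1.25 = 0.39 V.
Assume saturation: I_D = ½ k_p V_ov² = 0.5 × 3.82 × 0.39² = 0.291 mA, giving V_SD = V_DD − I_D R_D = 1.73 − 0.291 × 18.7 = -3.7 V.
But -3.7 V < V_ov = 0.39 V, so the device is actually in triode.
In triode I_D = k_p[V_ov V_SD − ½ V_SD²] and I_D = (V_DD − V_SD)/R_D. Equating: 35.7 V_SD² − 28.86 V_SD + 1.73 = 0, giving V_SD = 0.0652 V (the root below V_ov).
I_D = (1.73 − 0.0652) / 18.7 = 0.089 mA.

I_D = 0.0890 mA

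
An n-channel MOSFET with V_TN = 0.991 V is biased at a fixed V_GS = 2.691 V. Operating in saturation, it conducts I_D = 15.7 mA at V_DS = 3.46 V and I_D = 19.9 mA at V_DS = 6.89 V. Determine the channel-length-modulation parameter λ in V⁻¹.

λ = 0.107 V⁻¹

With V_GS fixed, I_D ∝ (1 + λ V_DS) in saturation, so I_D2/I_D1 = (1 + λ V_DS2)/(1 + λ V_DS1).
19.9/15.7 = 1.268 = (1 + 6.89 λ)/(1 + 3.46 λ).
Solving: λ (I_D1 V_DS2 − I_D2 V_DS1) = I_D2 − I_D1, so λ = (19.9 − 15.7) / (15.7 × 6.89 − 19.9 × 3.46) = 4.2 / 39.3 = 0.107 V⁻¹.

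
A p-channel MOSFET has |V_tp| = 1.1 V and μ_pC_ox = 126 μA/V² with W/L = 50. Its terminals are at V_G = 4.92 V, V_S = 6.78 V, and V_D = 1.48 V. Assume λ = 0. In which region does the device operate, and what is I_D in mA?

V_SG = V_S − V_G = 6.78 − 4.92 = 1.86 V; V_SD = V_S − V_D = 6.78 − 1.48 = 5.3 V.
k_p = μ_pC_ox · (W/L) = 6.3 mA/V².
V_ov = V_SG − |V_tp| = 1.86 − 1.1 = 0.76 V.
Since V_SD = 5.3 V ≥ V_ov = 0.76 V, the device is in saturation.
I_D = ½ k_p V_ov² = 0.5 × 6.3 × 0.76² = 1.82 mA.

Saturation; I_D = 1.82 mA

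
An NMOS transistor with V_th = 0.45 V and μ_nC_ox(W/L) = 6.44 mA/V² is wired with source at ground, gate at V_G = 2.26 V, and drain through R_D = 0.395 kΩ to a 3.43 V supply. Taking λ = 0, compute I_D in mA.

V_GS = V_G = 2.26 V, so V_ov = 2.26 − 0.45 = 1.81 V.
Assume saturation: I_D = ½ k_n V_ov² = 0.5 × 6.44 × 1.81² = 10.5 mA, giving V_DS = V_DD − I_D R_D = 3.43 − 10.5 × 0.395 = -0.737 V.
But -0.737 V < V_ov = 1.81 V, so the device is actually in triode.
In triode I_D = k_n[V_ov V_DS − ½ V_DS²] and I_D = (V_DD − V_DS)/R_D. Equating: 1.27 V_DS² − 5.604 V_DS + 3.43 = 0, giving V_DS = 0.734 V (the root below V_ov).
I_D = (3.43 − 0.734) / 0.395 = 6.82 mA.

I_D = 6.82 mA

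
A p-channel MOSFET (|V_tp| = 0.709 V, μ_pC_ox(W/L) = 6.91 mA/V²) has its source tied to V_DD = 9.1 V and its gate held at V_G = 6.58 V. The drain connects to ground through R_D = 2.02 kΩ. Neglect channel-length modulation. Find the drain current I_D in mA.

I_D = 4.31 mA

V_SG = V_DD − V_G = 9.1 − 6.58 = 2.52 V, so V_ov = 2.52 − 0.709 = 1.81 V.
Assume saturation: I_D = ½ k_p V_ov² = 0.5 × 6.91 × 1.81² = 11.3 mA, giving V_SD = V_DD − I_D R_D = 9.1 − 11.3 × 2.02 = -13.8 V.
But -13.8 V < V_ov = 1.81 V, so the device is actually in triode.
In triode I_D = k_p[V_ov V_SD − ½ V_SD²] and I_D = (V_DD − V_SD)/R_D. Equating: 6.98 V_SD² − 26.28 V_SD + 9.1 = 0, giving V_SD = 0.386 V (the root below V_ov).
I_D = (9.1 − 0.386) / 2.02 = 4.31 mA.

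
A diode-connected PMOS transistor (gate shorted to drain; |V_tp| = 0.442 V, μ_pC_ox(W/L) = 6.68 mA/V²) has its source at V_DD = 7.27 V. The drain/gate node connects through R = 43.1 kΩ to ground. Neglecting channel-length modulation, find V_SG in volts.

V_SG = 0.656 V

With gate tied to drain, V_SG = V_SD ≥ V_SG − |V_tp|, so the device is in saturation.
KCL at the drain: ½ k_p (V_SG − |V_tp|)² = (V_DD − V_SG)/R.
Let x = V_SG − 0.442. Then 144 x² + x − 6.828 = 0, giving x = 0.214 V (positive root), so V_SG = 0.656 V.
I_D = (V_DD − V_SG)/R = (7.27 − 0.656) / 43.1 = 0.153 mA.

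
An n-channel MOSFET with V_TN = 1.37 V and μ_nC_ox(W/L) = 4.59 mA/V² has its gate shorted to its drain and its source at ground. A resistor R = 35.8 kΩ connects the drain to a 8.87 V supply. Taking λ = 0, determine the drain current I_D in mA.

With gate tied to drain, V_GS = V_DS ≥ V_GS − V_TN, so the device is in saturation.
KCL at the drain: ½ k_n (V_GS − V_TN)² = (V_DD − V_GS)/R.
Let x = V_GS − 1.37. Then 82.2 x² + x − 7.5 = 0, giving x = 0.296 V (positive root), so V_GS = 1.67 V.
I_D = (V_DD − V_GS)/R = (8.87 − 1.67) / 35.8 = 0.201 mA.

I_D = 0.201 mA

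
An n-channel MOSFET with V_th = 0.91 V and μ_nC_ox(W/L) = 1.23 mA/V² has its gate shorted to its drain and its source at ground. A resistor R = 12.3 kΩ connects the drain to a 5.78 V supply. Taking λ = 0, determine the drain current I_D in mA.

With gate tied to drain, V_GS = V_DS ≥ V_GS − V_th, so the device is in saturation.
KCL at the drain: ½ k_n (V_GS − V_th)² = (V_DD − V_GS)/R.
Let x = V_GS − 0.91. Then 7.56 x² + x − 4.87 = 0, giving x = 0.739 V (positive root), so V_GS = 1.65 V.
I_D = (V_DD − V_GS)/R = (5.78 − 1.65) / 12.3 = 0.336 mA.

I_D = 0.336 mA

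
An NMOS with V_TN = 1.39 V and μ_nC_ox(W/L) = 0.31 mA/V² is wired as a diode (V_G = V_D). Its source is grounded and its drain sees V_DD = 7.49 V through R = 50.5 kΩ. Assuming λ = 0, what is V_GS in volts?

With gate tied to drain, V_GS = V_DS ≥ V_GS − V_TN, so the device is in saturation.
KCL at the drain: ½ k_n (V_GS − V_TN)² = (V_DD − V_GS)/R.
Let x = V_GS − 1.39. Then 7.83 x² + x − 6.1 = 0, giving x = 0.821 V (positive root), so V_GS = 2.21 V.
I_D = (V_DD − V_GS)/R = (7.49 − 2.21) / 50.5 = 0.105 mA.

V_GS = 2.21 V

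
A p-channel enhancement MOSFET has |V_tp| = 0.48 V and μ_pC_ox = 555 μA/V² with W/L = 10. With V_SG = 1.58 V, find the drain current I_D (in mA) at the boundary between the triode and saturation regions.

At the boundary V_SD = V_ov = V_SG − |V_tp| = 1.58 − 0.48 = 1.1 V.
k_p = μ_pC_ox · (W/L) = 5.55 mA/V².
I_D = ½ k_p V_ov² = 0.5 × 5.55 × 1.1² = 3.36 mA.

I_D = 3.36 mA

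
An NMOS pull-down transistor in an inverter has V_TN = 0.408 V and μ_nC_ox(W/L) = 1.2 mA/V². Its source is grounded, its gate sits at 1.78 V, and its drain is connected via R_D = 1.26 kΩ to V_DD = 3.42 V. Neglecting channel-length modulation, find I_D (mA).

I_D = 1.13 mA

V_GS = V_G = 1.78 V, so V_ov = 1.78 − 0.408 = 1.37 V.
Assume saturation: I_D = ½ k_n V_ov² = 0.5 × 1.2 × 1.37² = 1.13 mA, giving V_DS = V_DD − I_D R_D = 3.42 − 1.13 × 1.26 = 2 V.
V_DS = 2 V ≥ V_ov = 1.37 V, confirming saturation.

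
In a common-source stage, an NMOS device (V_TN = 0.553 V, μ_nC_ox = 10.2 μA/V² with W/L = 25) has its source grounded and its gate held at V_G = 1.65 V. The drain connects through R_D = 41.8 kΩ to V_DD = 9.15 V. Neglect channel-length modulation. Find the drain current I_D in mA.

V_GS = V_G = 1.65 V, so V_ov = 1.65 − 0.553 = 1.1 V.
k_n = μ_nC_ox · (W/L) = 0.255 mA/V².
Assume saturation: I_D = ½ k_n V_ov² = 0.5 × 0.255 × 1.1² = 0.153 mA, giving V_DS = V_DD − I_D R_D = 9.15 − 0.153 × 41.8 = 2.74 V.
V_DS = 2.74 V ≥ V_ov = 1.1 V, confirming saturation.

I_D = 0.153 mA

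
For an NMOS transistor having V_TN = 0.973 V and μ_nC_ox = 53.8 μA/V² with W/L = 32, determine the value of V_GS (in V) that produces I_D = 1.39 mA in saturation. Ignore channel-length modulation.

V_GS = 2.24 V

k_n = μ_nC_ox · (W/L) = 1.722 mA/V².
In saturation I_D = ½ k_n (V_GS − V_TN)², so V_GS − V_TN = √(2 I_D / k_n) = √(2 × 1.39 / 1.722) = 1.27 V.
V_GS = 0.973 + 1.27 = 2.24 V.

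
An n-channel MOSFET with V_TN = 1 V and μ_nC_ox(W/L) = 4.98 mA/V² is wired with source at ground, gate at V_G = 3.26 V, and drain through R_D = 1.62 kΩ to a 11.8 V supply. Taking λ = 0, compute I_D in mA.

V_GS = V_G = 3.26 V, so V_ov = 3.26 − 1 = 2.26 V.
Assume saturation: I_D = ½ k_n V_ov² = 0.5 × 4.98 × 2.26² = 12.7 mA, giving V_DS = V_DD − I_D R_D = 11.8 − 12.7 × 1.62 = -8.8 V.
But -8.8 V < V_ov = 2.26 V, so the device is actually in triode.
In triode I_D = k_n[V_ov V_DS − ½ V_DS²] and I_D = (V_DD − V_DS)/R_D. Equating: 4.03 V_DS² − 19.23 V_DS + 11.8 = 0, giving V_DS = 0.723 V (the root below V_ov).
I_D = (11.8 − 0.723) / 1.62 = 6.84 mA.

I_D = 6.84 mA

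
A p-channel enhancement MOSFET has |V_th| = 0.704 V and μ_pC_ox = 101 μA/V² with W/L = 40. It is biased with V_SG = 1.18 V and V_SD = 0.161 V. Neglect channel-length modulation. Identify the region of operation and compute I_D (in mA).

k_p = μ_pC_ox · (W/L) = 4.04 mA/V².
V_ov = V_SG − |V_th| = 1.18 − 0.704 = 0.476 V.
Since V_SD = 0.161 V < V_ov = 0.476 V, the device is in the triode region.
I_D = k_p [V_ov · V_SD − ½ V_SD²] = 4.04 × [0.476 × 0.161 − 0.5 × 0.161²] = 0.257 mA.

Triode; I_D = 0.257 mA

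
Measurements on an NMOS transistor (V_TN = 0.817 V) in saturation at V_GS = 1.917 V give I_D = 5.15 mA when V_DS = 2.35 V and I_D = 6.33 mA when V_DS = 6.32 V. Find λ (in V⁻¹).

With V_GS fixed, I_D ∝ (1 + λ V_DS) in saturation, so I_D2/I_D1 = (1 + λ V_DS2)/(1 + λ V_DS1).
6.33/5.15 = 1.229 = (1 + 6.32 λ)/(1 + 2.35 λ).
Solving: λ (I_D1 V_DS2 − I_D2 V_DS1) = I_D2 − I_D1, so λ = (6.33 − 5.15) / (5.15 × 6.32 − 6.33 × 2.35) = 1.18 / 17.7 = 0.0668 V⁻¹.

λ = 0.0668 V⁻¹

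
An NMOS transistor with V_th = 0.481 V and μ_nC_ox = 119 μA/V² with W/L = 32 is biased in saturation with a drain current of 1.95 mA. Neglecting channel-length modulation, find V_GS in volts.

V_GS = 1.49 V

k_n = μ_nC_ox · (W/L) = 3.808 mA/V².
In saturation I_D = ½ k_n (V_GS − V_th)², so V_GS − V_th = √(2 I_D / k_n) = √(2 × 1.95 / 3.808) = 1.01 V.
V_GS = 0.481 + 1.01 = 1.49 V.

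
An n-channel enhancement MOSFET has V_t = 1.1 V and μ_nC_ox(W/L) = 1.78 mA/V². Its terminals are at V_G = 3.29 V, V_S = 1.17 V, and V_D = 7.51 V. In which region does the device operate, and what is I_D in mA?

Saturation; I_D = 0.926 mA

V_GS = V_G − V_S = 3.29 − 1.17 = 2.12 V; V_DS = V_D − V_S = 7.51 − 1.17 = 6.34 V.
V_ov = V_GS − V_t = 2.12 − 1.1 = 1.02 V.
Since V_DS = 6.34 V ≥ V_ov = 1.02 V, the device is in saturation.
I_D = ½ k_n V_ov² = 0.5 × 1.78 × 1.02² = 0.926 mA.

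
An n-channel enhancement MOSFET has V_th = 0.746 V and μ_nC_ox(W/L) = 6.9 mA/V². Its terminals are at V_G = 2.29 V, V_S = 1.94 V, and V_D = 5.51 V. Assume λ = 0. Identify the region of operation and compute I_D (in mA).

Cutoff; I_D = 0 mA

V_GS = V_G − V_S = 2.29 − 1.94 = 0.35 V; V_DS = V_D − V_S = 5.51 − 1.94 = 3.57 V.
V_GS = 0.35 V < V_th = 0.746 V, so the transistor is in cutoff.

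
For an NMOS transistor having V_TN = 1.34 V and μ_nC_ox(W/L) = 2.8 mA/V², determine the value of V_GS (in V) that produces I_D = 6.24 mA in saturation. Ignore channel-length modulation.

In saturation I_D = ½ k_n (V_GS − V_TN)², so V_GS − V_TN = √(2 I_D / k_n) = √(2 × 6.24 / 2.8) = 2.11 V.
V_GS = 1.34 + 2.11 = 3.45 V.

V_GS = 3.45 V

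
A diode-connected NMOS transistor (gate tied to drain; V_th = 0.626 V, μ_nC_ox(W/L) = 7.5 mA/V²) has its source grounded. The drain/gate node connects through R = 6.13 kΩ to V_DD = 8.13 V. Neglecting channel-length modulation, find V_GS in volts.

V_GS = 1.18 V

With gate tied to drain, V_GS = V_DS ≥ V_GS − V_th, so the device is in saturation.
KCL at the drain: ½ k_n (V_GS − V_th)² = (V_DD − V_GS)/R.
Let x = V_GS − 0.626. Then 23 x² + x − 7.504 = 0, giving x = 0.55 V (positive root), so V_GS = 1.18 V.
I_D = (V_DD − V_GS)/R = (8.13 − 1.18) / 6.13 = 1.13 mA.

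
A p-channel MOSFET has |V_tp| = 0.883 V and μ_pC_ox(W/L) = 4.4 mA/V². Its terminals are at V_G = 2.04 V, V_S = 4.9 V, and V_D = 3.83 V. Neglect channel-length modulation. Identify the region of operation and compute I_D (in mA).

V_SG = V_S − V_G = 4.9 − 2.04 = 2.86 V; V_SD = V_S − V_D = 4.9 − 3.83 = 1.07 V.
V_ov = V_SG − |V_tp| = 2.86 − 0.883 = 1.98 V.
Since V_SD = 1.07 V < V_ov = 1.98 V, the device is in the triode region.
I_D = k_p [V_ov · V_SD − ½ V_SD²] = 4.4 × [1.98 × 1.07 − 0.5 × 1.07²] = 6.79 mA.

Triode; I_D = 6.79 mA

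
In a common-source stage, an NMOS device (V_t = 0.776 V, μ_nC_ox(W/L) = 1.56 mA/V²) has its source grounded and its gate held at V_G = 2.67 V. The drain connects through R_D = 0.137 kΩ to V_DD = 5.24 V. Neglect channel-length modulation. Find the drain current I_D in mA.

I_D = 2.80 mA

V_GS = V_G = 2.67 V, so V_ov = 2.67 − 0.776 = 1.89 V.
Assume saturation: I_D = ½ k_n V_ov² = 0.5 × 1.56 × 1.89² = 2.8 mA, giving V_DS = V_DD − I_D R_D = 5.24 − 2.8 × 0.137 = 4.86 V.
V_DS = 4.86 V ≥ V_ov = 1.89 V, confirming saturation.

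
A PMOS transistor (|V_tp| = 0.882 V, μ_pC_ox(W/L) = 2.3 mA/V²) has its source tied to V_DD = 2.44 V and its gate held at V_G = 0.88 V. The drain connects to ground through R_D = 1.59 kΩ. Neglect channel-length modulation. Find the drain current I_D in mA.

I_D = 0.529 mA

V_SG = V_DD − V_G = 2.44 − 0.88 = 1.56 V, so V_ov = 1.56 − 0.882 = 0.678 V.
Assume saturation: I_D = ½ k_p V_ov² = 0.5 × 2.3 × 0.678² = 0.529 mA, giving V_SD = V_DD − I_D R_D = 2.44 − 0.529 × 1.59 = 1.6 V.
V_SD = 1.6 V ≥ V_ov = 0.678 V, confirming saturation.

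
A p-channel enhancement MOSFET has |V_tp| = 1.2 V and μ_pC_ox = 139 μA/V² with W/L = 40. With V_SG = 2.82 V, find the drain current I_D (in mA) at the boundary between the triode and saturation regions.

At the boundary V_SD = V_ov = V_SG − |V_tp| = 2.82 − 1.2 = 1.62 V.
k_p = μ_pC_ox · (W/L) = 5.56 mA/V².
I_D = ½ k_p V_ov² = 0.5 × 5.56 × 1.62² = 7.3 mA.

I_D = 7.30 mA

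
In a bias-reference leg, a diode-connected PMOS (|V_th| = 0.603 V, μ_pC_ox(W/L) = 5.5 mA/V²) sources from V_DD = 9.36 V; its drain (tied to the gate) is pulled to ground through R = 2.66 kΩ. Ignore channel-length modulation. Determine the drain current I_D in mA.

With gate tied to drain, V_SG = V_SD ≥ V_SG − |V_th|, so the device is in saturation.
KCL at the drain: ½ k_p (V_SG − |V_th|)² = (V_DD − V_SG)/R.
Let x = V_SG − 0.603. Then 7.32 x² + x − 8.757 = 0, giving x = 1.03 V (positive root), so V_SG = 1.63 V.
I_D = (V_DD − V_SG)/R = (9.36 − 1.63) / 2.66 = 2.91 mA.

I_D = 2.91 mA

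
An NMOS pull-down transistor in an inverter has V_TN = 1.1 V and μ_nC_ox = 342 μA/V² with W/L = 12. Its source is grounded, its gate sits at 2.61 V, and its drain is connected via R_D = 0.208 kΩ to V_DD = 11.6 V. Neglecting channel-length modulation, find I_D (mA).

V_GS = V_G = 2.61 V, so V_ov = 2.61 − 1.1 = 1.51 V.
k_n = μ_nC_ox · (W/L) = 4.104 mA/V².
Assume saturation: I_D = ½ k_n V_ov² = 0.5 × 4.104 × 1.51² = 4.68 mA, giving V_DS = V_DD − I_D R_D = 11.6 − 4.68 × 0.208 = 10.6 V.
V_DS = 10.6 V ≥ V_ov = 1.51 V, confirming saturation.

I_D = 4.68 mA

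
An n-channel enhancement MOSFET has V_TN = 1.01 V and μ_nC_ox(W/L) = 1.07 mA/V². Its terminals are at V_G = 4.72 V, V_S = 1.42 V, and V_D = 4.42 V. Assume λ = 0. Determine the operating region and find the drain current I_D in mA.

Saturation; I_D = 2.81 mA

V_GS = V_G − V_S = 4.72 − 1.42 = 3.3 V; V_DS = V_D − V_S = 4.42 − 1.42 = 3 V.
V_ov = V_GS − V_TN = 3.3 − 1.01 = 2.29 V.
Since V_DS = 3 V ≥ V_ov = 2.29 V, the device is in saturation.
I_D = ½ k_n V_ov² = 0.5 × 1.07 × 2.29² = 2.81 mA.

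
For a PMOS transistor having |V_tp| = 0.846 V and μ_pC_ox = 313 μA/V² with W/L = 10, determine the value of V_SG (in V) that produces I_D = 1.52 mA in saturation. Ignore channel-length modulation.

V_SG = 1.83 V

k_p = μ_pC_ox · (W/L) = 3.13 mA/V².
In saturation I_D = ½ k_p (V_SG − |V_tp|)², so V_SG − |V_tp| = √(2 I_D / k_p) = √(2 × 1.52 / 3.13) = 0.986 V.
V_SG = 0.846 + 0.986 = 1.83 V.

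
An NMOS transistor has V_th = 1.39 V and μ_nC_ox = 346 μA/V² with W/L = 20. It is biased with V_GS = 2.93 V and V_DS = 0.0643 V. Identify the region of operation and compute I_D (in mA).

k_n = μ_nC_ox · (W/L) = 6.92 mA/V².
V_ov = V_GS − V_th = 2.93 − 1.39 = 1.54 V.
Since V_DS = 0.0643 V < V_ov = 1.54 V, the device is in the triode region.
I_D = k_n [V_ov · V_DS − ½ V_DS²] = 6.92 × [1.54 × 0.0643 − 0.5 × 0.0643²] = 0.671 mA.

Triode; I_D = 0.671 mA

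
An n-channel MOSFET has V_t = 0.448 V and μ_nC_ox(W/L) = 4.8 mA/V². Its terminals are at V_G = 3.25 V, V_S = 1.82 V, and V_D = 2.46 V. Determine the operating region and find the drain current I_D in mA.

V_GS = V_G − V_S = 3.25 − 1.82 = 1.43 V; V_DS = V_D − V_S = 2.46 − 1.82 = 0.64 V.
V_ov = V_GS − V_t = 1.43 − 0.448 = 0.982 V.
Since V_DS = 0.64 V < V_ov = 0.982 V, the device is in the triode region.
I_D = k_n [V_ov · V_DS − ½ V_DS²] = 4.8 × [0.982 × 0.64 − 0.5 × 0.64²] = 2.03 mA.

Triode; I_D = 2.03 mA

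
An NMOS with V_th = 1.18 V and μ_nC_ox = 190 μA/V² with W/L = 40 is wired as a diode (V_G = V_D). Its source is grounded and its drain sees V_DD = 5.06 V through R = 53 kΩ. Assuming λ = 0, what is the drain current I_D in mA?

With gate tied to drain, V_GS = V_DS ≥ V_GS − V_th, so the device is in saturation.
k_n = μ_nC_ox · (W/L) = 7.6 mA/V².
KCL at the drain: ½ k_n (V_GS − V_th)² = (V_DD − V_GS)/R.
Let x = V_GS − 1.18. Then 201 x² + x − 3.88 = 0, giving x = 0.136 V (positive root), so V_GS = 1.32 V.
I_D = (V_DD − V_GS)/R = (5.06 − 1.32) / 53 = 0.0706 mA.

I_D = 0.0706 mA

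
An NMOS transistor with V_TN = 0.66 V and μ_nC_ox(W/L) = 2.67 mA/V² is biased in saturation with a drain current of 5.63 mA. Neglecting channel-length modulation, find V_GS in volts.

In saturation I_D = ½ k_n (V_GS − V_TN)², so V_GS − V_TN = √(2 I_D / k_n) = √(2 × 5.63 / 2.67) = 2.05 V.
V_GS = 0.66 + 2.05 = 2.71 V.

V_GS = 2.71 V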